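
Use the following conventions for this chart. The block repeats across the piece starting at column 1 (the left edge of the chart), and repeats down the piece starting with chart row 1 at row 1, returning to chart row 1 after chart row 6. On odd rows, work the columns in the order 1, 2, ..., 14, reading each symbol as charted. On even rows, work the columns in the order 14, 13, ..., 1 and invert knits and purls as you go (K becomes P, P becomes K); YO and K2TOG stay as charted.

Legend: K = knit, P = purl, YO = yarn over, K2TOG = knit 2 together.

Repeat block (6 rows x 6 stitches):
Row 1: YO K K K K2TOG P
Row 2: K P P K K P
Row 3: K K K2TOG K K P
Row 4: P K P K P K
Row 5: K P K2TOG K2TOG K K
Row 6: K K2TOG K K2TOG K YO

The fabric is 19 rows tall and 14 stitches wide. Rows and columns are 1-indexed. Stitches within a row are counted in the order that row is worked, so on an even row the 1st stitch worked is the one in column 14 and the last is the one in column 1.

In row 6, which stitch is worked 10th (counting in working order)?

== STITCH ==
P

Derivation:
Row 6 uses chart row ((6-1) mod 6)+1 = 6. Row 6 is even, so WS.
Chart row 6 tiled across columns 1-14: K K2TOG K K2TOG K YO K K2TOG K K2TOG K YO K K2TOG
Wrong side: read the tiled row from column 14 down to 1 and exchange K with P (leave YO, K2TOG).
Row 6 as worked: K2TOG P YO P K2TOG P K2TOG P YO P K2TOG P K2TOG P
Stitch 10 in working order -> P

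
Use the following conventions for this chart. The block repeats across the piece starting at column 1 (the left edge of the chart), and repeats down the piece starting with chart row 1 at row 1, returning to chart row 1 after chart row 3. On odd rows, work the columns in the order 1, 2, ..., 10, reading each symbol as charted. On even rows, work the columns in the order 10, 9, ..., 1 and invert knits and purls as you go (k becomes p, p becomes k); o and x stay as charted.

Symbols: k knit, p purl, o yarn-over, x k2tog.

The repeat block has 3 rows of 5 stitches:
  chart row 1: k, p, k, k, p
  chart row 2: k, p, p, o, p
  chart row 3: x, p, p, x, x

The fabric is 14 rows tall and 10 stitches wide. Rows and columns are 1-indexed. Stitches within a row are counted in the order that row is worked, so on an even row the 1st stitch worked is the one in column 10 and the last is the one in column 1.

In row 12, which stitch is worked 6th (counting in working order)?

Result:
x

Derivation:
For row 12: chart row = ((12-1) mod 3) + 1 = 3; this is a WS (even) row.
Chart row 3 tiled across columns 1-10: x p p x x x p p x x
WS: work from column 10 back to column 1 (reverse the tiled row), swapping k<->p (o and x unchanged).
Row 12 as worked: x x k k x x x k k x
The 6th stitch worked is x.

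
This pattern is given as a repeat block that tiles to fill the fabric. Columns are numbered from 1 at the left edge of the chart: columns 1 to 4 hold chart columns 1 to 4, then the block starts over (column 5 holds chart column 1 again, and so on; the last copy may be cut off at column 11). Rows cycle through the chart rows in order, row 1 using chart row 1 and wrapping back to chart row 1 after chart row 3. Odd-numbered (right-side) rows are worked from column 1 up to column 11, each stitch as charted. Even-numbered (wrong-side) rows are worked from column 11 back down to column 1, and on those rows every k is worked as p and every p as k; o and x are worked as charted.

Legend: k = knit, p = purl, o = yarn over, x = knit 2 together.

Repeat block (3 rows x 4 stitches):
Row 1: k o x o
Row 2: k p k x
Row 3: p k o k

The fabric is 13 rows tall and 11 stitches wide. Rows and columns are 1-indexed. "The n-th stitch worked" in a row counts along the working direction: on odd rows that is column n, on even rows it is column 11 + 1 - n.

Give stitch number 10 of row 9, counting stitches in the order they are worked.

For row 9: chart row = ((9-1) mod 3) + 1 = 3; this is a RS (odd) row.
Chart row 3 tiled across columns 1-11: p k o k p k o k p k o
RS: work column 1 to column 11, symbols as charted — the tiled row is the row as worked.
Stitch 10 in working order -> k

== STITCH ==
k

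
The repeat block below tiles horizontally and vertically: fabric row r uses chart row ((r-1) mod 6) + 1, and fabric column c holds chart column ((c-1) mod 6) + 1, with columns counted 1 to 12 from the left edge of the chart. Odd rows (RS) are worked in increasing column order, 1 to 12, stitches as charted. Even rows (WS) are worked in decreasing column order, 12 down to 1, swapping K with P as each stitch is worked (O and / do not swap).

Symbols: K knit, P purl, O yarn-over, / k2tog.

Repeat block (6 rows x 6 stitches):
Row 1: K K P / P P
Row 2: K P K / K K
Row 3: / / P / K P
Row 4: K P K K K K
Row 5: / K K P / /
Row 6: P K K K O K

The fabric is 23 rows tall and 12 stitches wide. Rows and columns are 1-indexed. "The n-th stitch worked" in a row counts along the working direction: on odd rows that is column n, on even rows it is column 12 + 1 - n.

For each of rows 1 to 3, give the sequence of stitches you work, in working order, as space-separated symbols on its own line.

Row 1: chart row 1, RS - tile across columns 1-12 and work as-is.
Row 2: chart row 2, WS - tiled (columns 1-12): K P K / K K K P K / K K; work from column 12 back to 1 with K<->P swapped.
Row 3: chart row 3, RS - tile across columns 1-12 and work as-is.

Result:
K K P / P P K K P / P P
P P / P K P P P / P K P
/ / P / K P / / P / K P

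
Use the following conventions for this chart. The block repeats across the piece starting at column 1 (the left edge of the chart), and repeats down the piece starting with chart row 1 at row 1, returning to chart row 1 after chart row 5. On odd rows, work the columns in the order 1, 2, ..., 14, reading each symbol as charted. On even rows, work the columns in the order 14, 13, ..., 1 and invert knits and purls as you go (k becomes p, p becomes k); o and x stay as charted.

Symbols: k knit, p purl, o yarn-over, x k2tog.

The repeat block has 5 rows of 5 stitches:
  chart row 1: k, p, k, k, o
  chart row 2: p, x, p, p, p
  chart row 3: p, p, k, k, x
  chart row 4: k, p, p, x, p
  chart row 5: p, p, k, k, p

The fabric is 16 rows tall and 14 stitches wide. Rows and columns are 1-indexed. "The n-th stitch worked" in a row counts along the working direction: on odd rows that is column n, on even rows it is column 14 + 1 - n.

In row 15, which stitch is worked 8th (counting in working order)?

== STITCH ==
k

Derivation:
Row 15: (15-1) mod 5 = 4, so use chart row 5. Odd row -> RS.
Chart row 5 tiled across columns 1-14: p p k k p p p k k p p p k k
RS: work column 1 to column 14, symbols as charted — the tiled row is the row as worked.
The 8th stitch worked is k.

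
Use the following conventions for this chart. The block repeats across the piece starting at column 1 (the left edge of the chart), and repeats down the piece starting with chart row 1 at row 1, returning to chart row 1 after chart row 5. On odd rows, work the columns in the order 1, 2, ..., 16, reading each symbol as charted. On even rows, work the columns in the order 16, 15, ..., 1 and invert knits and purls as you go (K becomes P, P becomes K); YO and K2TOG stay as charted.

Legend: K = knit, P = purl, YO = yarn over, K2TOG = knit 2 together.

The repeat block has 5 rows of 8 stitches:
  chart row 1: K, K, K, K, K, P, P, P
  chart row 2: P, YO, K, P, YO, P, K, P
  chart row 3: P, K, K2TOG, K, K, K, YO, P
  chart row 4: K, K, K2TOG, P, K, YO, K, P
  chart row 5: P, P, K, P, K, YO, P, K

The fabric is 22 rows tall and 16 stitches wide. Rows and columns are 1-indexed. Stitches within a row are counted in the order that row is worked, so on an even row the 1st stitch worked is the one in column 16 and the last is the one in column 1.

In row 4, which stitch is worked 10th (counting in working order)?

For row 4: chart row = ((4-1) mod 5) + 1 = 4; this is a WS (even) row.
Chart row 4 tiled across columns 1-16: K K K2TOG P K YO K P K K K2TOG P K YO K P
WS row: flip the tiled sequence (start at column 16) and apply K<->P; YO and K2TOG stay.
Row 4 as worked: K P YO P K K2TOG P P K P YO P K K2TOG P P
Stitch 10 in working order -> P

Stitch:
P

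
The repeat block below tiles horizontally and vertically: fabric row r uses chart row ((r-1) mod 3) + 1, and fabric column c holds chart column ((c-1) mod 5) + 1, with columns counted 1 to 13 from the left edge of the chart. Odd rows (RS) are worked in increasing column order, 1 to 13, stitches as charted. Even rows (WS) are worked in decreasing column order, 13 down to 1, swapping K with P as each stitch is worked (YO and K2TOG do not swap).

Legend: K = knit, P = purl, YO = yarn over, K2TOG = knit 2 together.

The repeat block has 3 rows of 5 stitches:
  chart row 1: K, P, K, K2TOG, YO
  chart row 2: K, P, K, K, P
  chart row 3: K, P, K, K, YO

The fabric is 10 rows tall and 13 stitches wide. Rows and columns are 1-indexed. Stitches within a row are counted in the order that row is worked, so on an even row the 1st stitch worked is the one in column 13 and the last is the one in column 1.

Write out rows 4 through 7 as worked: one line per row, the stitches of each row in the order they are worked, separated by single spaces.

Row 4: chart row 1, WS - tiled (columns 1-13): K P K K2TOG YO K P K K2TOG YO K P K; work from column 13 back to 1 with K<->P swapped.
Row 5: chart row 2, RS - tile across columns 1-13 and work as-is.
Row 6: chart row 3, WS - tiled (columns 1-13): K P K K YO K P K K YO K P K; work from column 13 back to 1 with K<->P swapped.
Row 7: chart row 1, RS - tile across columns 1-13 and work as-is.

Result:
P K P YO K2TOG P K P YO K2TOG P K P
K P K K P K P K K P K P K
P K P YO P P K P YO P P K P
K P K K2TOG YO K P K K2TOG YO K P K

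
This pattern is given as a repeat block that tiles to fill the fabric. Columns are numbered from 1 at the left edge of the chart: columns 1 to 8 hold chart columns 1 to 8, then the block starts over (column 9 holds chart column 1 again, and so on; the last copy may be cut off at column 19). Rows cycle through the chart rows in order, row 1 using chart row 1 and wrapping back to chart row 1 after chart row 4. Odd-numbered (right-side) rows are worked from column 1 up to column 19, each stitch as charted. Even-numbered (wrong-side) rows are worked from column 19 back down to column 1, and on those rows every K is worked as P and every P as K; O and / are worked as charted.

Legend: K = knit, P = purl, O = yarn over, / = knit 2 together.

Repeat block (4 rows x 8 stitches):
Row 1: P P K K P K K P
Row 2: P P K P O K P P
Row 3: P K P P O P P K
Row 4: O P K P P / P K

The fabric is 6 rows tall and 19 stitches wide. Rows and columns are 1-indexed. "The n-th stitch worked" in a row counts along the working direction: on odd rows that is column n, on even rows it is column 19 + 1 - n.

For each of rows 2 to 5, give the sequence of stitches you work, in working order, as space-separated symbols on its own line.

Row 2: chart row 2, WS - tiled (columns 1-19): P P K P O K P P P P K P O K P P P P K; work from column 19 back to 1 with K<->P swapped.
Row 3: chart row 3, RS - tile across columns 1-19 and work as-is.
Row 4: chart row 4, WS - tiled (columns 1-19): O P K P P / P K O P K P P / P K O P K; work from column 19 back to 1 with K<->P swapped.
Row 5: chart row 1, RS - tile across columns 1-19 and work as-is.

== ROWS AS WORKED ==
P K K K K P O K P K K K K P O K P K K
P K P P O P P K P K P P O P P K P K P
P K O P K / K K P K O P K / K K P K O
P P K K P K K P P P K K P K K P P P K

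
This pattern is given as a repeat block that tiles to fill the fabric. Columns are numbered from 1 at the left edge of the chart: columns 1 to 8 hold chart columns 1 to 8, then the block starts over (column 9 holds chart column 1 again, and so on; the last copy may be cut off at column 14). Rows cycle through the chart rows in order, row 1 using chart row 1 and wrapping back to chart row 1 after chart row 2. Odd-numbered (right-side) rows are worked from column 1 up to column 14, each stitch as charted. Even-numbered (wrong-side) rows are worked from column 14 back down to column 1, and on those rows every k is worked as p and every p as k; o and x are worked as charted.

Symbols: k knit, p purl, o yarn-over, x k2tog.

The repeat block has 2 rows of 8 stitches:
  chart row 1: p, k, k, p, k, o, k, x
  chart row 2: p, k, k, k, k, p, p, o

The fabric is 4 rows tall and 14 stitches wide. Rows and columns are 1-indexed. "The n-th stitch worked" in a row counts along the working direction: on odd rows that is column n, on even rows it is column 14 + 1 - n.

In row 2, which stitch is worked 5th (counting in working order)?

Row 2: (2-1) mod 2 = 1, so use chart row 2. Even row -> WS.
Chart row 2 tiled across columns 1-14: p k k k k p p o p k k k k p
WS: work from column 14 back to column 1 (reverse the tiled row), swapping k<->p (o and x unchanged).
Row 2 as worked: k p p p p k o k k p p p p k
The 5th stitch worked is p.

Result:
p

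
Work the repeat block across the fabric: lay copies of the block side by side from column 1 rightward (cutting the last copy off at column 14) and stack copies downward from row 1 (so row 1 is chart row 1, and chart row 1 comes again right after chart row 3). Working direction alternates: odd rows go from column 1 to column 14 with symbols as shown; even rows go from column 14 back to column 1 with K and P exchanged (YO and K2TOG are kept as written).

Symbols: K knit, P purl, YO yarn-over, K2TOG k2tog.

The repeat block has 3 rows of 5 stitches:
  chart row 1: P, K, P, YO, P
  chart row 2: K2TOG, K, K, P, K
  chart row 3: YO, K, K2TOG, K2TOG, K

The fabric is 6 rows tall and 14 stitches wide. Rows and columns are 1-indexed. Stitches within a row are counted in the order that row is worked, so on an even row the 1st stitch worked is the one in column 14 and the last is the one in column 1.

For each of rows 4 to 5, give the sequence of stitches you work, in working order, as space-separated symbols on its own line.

== ROWS AS WORKED ==
YO K P K K YO K P K K YO K P K
K2TOG K K P K K2TOG K K P K K2TOG K K P

Derivation:
Row 4: chart row 1, WS - tiled (columns 1-14): P K P YO P P K P YO P P K P YO; work from column 14 back to 1 with K<->P swapped.
Row 5: chart row 2, RS - tile across columns 1-14 and work as-is.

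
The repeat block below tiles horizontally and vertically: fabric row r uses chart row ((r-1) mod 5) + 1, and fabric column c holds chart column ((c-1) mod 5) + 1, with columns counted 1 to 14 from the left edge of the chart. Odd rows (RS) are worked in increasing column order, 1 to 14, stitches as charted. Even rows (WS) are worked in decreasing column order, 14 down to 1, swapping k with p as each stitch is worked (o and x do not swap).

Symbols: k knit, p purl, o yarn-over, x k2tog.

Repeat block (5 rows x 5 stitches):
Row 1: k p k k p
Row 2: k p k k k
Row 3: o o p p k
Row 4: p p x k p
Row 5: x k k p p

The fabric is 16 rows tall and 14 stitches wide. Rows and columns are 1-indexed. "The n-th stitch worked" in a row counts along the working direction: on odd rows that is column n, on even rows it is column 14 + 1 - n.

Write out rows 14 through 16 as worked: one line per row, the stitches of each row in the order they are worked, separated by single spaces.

Row 14: chart row 4, WS - tiled (columns 1-14): p p x k p p p x k p p p x k; work from column 14 back to 1 with k<->p swapped.
Row 15: chart row 5, RS - tile across columns 1-14 and work as-is.
Row 16: chart row 1, WS - tiled (columns 1-14): k p k k p k p k k p k p k k; work from column 14 back to 1 with k<->p swapped.

Rows as worked:
p x k k k p x k k k p x k k
x k k p p x k k p p x k k p
p p k p k p p k p k p p k p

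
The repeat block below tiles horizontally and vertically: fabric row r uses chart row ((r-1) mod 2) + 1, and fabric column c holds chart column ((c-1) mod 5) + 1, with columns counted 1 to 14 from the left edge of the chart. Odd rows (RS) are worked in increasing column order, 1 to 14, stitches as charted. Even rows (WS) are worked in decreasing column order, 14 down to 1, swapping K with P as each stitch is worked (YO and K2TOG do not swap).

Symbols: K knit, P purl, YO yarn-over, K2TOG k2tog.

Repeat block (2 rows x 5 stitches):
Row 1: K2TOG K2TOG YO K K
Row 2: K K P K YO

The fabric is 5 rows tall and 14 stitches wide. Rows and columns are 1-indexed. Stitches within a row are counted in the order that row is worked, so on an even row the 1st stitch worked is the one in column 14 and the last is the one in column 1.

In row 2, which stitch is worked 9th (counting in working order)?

For row 2: chart row = ((2-1) mod 2) + 1 = 2; this is a WS (even) row.
Chart row 2 tiled across columns 1-14: K K P K YO K K P K YO K K P K
WS row: flip the tiled sequence (start at column 14) and apply K<->P; YO and K2TOG stay.
Row 2 as worked: P K P P YO P K P P YO P K P P
The 9th stitch worked is P.

Result:
P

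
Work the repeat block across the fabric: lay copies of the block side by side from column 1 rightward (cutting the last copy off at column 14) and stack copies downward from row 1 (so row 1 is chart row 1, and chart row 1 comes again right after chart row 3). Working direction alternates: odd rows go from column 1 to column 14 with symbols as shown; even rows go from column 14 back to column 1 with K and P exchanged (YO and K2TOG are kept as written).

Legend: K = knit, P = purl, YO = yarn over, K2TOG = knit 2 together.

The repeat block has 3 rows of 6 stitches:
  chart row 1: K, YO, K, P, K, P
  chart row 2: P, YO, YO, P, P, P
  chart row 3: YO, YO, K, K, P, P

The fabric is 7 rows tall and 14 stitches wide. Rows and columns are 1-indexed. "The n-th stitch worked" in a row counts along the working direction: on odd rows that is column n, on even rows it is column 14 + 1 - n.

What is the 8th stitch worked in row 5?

For row 5: chart row = ((5-1) mod 3) + 1 = 2; this is a RS (odd) row.
Chart row 2 tiled across columns 1-14: P YO YO P P P P YO YO P P P P YO
Right side: take the tiled row as-is (worked left to right from column 1).
The 8th stitch worked is YO.

Result:
YO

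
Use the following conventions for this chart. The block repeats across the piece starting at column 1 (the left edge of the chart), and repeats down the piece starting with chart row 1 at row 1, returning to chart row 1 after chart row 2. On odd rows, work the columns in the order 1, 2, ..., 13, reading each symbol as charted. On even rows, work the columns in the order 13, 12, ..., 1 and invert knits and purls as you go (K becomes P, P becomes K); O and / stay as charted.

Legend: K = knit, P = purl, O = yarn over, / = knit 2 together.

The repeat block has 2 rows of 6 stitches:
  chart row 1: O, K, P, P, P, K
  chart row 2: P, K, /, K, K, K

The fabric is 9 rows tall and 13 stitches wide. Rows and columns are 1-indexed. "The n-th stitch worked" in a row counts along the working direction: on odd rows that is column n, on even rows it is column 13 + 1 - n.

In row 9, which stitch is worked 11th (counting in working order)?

Row 9: (9-1) mod 2 = 0, so use chart row 1. Odd row -> RS.
Chart row 1 tiled across columns 1-13: O K P P P K O K P P P K O
RS row: no reversal, no swap; stitch n worked = column n.
Stitch 11 in working order -> P

Result:
P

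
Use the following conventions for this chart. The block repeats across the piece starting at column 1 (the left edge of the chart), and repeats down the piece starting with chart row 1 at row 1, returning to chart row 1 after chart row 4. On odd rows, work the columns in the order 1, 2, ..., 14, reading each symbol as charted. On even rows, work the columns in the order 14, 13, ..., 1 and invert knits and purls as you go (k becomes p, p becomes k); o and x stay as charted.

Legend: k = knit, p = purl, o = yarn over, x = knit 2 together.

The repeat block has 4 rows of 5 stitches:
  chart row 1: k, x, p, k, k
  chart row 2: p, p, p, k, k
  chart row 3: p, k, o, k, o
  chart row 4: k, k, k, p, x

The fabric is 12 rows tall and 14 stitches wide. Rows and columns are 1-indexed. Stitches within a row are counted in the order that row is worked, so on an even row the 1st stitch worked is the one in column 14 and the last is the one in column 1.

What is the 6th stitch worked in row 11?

Result:
p

Derivation:
Row 11 uses chart row ((11-1) mod 4)+1 = 3. Row 11 is odd, so RS.
Chart row 3 tiled across columns 1-14: p k o k o p k o k o p k o k
RS row: no reversal, no swap; stitch n worked = column n.
Stitch 6 in working order -> p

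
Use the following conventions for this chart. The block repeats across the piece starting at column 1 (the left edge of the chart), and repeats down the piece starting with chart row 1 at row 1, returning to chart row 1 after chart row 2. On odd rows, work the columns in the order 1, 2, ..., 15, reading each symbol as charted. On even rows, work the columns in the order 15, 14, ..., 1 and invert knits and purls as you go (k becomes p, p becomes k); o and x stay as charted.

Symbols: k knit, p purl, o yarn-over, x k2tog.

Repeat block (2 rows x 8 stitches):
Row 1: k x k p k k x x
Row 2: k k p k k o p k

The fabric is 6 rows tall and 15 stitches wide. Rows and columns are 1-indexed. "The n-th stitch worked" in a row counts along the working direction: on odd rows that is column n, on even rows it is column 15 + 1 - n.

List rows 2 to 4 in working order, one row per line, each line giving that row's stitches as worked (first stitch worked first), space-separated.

Row 2: chart row 2, WS - tiled (columns 1-15): k k p k k o p k k k p k k o p; work from column 15 back to 1 with k<->p swapped.
Row 3: chart row 1, RS - tile across columns 1-15 and work as-is.
Row 4: chart row 2, WS - tiled (columns 1-15): k k p k k o p k k k p k k o p; work from column 15 back to 1 with k<->p swapped.

Rows as worked:
k o p p k p p p k o p p k p p
k x k p k k x x k x k p k k x
k o p p k p p p k o p p k p p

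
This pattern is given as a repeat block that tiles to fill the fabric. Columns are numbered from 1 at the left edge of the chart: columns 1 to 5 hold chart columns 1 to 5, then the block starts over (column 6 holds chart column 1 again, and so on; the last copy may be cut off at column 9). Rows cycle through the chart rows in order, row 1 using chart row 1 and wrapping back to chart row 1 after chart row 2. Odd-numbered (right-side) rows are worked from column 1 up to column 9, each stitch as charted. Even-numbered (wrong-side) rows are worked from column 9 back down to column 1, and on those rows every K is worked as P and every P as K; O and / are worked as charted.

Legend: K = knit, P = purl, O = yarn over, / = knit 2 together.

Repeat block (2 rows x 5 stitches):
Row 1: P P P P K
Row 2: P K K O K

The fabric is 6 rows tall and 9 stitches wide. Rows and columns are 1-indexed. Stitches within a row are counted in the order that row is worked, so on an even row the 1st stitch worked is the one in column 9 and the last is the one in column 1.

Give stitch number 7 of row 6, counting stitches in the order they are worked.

Stitch:
P

Derivation:
For row 6: chart row = ((6-1) mod 2) + 1 = 2; this is a WS (even) row.
Chart row 2 tiled across columns 1-9: P K K O K P K K O
WS: work from column 9 back to column 1 (reverse the tiled row), swapping K<->P (O and / unchanged).
Row 6 as worked: O P P K P O P P K
The 7th stitch worked is P.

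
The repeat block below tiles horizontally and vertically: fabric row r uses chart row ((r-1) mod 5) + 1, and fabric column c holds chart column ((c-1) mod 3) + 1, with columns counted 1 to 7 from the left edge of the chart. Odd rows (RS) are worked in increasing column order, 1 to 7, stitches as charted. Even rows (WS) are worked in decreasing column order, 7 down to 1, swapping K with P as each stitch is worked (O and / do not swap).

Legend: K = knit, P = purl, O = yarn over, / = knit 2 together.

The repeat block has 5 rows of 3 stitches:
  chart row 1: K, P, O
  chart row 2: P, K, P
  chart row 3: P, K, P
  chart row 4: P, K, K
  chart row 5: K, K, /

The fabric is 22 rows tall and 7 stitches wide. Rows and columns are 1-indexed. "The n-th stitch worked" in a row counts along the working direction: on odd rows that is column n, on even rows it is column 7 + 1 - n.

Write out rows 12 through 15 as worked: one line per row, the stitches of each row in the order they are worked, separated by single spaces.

Result:
K K P K K P K
P K P P K P P
K P P K P P K
K K / K K / K

Derivation:
Row 12: chart row 2, WS - tiled (columns 1-7): P K P P K P P; work from column 7 back to 1 with K<->P swapped.
Row 13: chart row 3, RS - tile across columns 1-7 and work as-is.
Row 14: chart row 4, WS - tiled (columns 1-7): P K K P K K P; work from column 7 back to 1 with K<->P swapped.
Row 15: chart row 5, RS - tile across columns 1-7 and work as-is.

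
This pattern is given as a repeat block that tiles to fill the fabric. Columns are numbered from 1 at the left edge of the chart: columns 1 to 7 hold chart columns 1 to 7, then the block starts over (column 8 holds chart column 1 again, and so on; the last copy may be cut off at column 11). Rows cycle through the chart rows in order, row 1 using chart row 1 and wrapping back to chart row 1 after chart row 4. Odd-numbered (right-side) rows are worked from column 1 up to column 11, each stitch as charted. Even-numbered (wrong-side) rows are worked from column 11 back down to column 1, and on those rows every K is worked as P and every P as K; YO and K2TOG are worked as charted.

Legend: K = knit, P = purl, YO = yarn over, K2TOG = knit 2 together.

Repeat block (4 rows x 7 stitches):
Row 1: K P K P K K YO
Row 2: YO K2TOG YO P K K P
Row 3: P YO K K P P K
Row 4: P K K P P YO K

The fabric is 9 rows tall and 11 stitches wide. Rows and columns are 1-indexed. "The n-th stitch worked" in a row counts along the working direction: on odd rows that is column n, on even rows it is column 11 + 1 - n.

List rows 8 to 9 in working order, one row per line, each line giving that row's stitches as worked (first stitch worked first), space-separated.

Row 8: chart row 4, WS - tiled (columns 1-11): P K K P P YO K P K K P; work from column 11 back to 1 with K<->P swapped.
Row 9: chart row 1, RS - tile across columns 1-11 and work as-is.

Rows as worked:
K P P K P YO K K P P K
K P K P K K YO K P K P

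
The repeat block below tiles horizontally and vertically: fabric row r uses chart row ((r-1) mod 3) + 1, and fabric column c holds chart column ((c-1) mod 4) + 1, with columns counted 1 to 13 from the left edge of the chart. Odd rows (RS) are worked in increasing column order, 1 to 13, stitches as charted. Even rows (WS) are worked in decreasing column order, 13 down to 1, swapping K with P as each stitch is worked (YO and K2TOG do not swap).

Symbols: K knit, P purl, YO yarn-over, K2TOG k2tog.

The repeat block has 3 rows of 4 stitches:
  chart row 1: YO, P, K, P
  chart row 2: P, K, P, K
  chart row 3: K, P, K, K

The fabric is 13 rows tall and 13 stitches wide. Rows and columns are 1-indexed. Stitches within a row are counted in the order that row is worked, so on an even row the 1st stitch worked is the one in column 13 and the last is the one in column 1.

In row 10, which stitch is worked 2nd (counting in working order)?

Row 10: (10-1) mod 3 = 0, so use chart row 1. Even row -> WS.
Chart row 1 tiled across columns 1-13: YO P K P YO P K P YO P K P YO
Wrong side: read the tiled row from column 13 down to 1 and exchange K with P (leave YO, K2TOG).
Row 10 as worked: YO K P K YO K P K YO K P K YO
Counting 2 along the worked row gives K.

== STITCH ==
K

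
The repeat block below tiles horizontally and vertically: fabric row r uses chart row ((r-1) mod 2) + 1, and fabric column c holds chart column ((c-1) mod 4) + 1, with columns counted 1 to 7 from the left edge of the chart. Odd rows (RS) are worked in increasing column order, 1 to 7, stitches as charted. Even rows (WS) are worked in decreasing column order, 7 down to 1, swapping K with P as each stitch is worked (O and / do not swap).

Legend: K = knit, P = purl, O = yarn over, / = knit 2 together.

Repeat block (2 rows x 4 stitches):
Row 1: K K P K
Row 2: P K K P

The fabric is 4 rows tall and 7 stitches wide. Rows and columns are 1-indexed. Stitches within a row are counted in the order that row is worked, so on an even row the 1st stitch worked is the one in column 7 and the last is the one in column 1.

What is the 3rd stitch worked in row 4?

Result:
K

Derivation:
Row 4: (4-1) mod 2 = 1, so use chart row 2. Even row -> WS.
Chart row 2 tiled across columns 1-7: P K K P P K K
WS: work from column 7 back to column 1 (reverse the tiled row), swapping K<->P (O and / unchanged).
Row 4 as worked: P P K K P P K
The 3rd stitch worked is K.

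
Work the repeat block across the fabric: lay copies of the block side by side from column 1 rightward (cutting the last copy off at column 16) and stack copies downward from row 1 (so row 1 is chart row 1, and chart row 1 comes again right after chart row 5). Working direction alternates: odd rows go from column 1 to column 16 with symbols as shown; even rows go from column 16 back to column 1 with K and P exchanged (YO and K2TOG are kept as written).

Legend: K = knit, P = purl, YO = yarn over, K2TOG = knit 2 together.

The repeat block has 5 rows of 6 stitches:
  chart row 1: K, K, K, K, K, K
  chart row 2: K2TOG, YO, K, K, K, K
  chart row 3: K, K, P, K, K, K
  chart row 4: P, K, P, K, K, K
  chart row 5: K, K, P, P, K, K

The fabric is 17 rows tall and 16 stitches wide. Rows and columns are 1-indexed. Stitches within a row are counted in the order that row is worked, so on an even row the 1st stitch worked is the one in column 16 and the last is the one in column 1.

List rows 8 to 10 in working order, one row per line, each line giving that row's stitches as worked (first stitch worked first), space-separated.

Row 8: chart row 3, WS - tiled (columns 1-16): K K P K K K K K P K K K K K P K; work from column 16 back to 1 with K<->P swapped.
Row 9: chart row 4, RS - tile across columns 1-16 and work as-is.
Row 10: chart row 5, WS - tiled (columns 1-16): K K P P K K K K P P K K K K P P; work from column 16 back to 1 with K<->P swapped.

== ROWS AS WORKED ==
P K P P P P P K P P P P P K P P
P K P K K K P K P K K K P K P K
K K P P P P K K P P P P K K P P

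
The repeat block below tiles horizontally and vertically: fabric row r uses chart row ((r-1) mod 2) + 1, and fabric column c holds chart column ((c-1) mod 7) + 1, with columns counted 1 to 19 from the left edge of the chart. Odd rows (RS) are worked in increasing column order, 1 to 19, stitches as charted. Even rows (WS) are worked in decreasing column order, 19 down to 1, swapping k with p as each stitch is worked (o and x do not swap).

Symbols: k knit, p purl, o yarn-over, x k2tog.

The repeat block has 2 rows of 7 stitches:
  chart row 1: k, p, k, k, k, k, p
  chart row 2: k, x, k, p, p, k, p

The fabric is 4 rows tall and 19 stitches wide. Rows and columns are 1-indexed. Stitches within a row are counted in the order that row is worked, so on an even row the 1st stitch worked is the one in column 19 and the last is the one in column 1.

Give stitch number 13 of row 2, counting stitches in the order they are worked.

== STITCH ==
k

Derivation:
Row 2: (2-1) mod 2 = 1, so use chart row 2. Even row -> WS.
Chart row 2 tiled across columns 1-19: k x k p p k p k x k p p k p k x k p p
WS row: flip the tiled sequence (start at column 19) and apply k<->p; o and x stay.
Row 2 as worked: k k p x p k p k k p x p k p k k p x p
The 13th stitch worked is k.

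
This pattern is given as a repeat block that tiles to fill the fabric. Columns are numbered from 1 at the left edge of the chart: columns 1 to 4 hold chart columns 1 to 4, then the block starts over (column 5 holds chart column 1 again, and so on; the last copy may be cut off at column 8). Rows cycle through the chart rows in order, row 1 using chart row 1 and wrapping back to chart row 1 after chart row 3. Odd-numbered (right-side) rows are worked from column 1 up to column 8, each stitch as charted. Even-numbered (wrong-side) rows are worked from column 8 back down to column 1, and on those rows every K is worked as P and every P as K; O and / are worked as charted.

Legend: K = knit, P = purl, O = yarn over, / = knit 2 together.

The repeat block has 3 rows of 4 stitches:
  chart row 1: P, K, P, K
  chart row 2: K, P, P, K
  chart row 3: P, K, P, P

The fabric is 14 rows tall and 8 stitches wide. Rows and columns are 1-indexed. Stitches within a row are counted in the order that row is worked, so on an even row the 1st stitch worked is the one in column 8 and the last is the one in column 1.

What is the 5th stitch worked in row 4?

Row 4: (4-1) mod 3 = 0, so use chart row 1. Even row -> WS.
Chart row 1 tiled across columns 1-8: P K P K P K P K
WS row: flip the tiled sequence (start at column 8) and apply K<->P; O and / stay.
Row 4 as worked: P K P K P K P K
Stitch 5 in working order -> P

Stitch:
P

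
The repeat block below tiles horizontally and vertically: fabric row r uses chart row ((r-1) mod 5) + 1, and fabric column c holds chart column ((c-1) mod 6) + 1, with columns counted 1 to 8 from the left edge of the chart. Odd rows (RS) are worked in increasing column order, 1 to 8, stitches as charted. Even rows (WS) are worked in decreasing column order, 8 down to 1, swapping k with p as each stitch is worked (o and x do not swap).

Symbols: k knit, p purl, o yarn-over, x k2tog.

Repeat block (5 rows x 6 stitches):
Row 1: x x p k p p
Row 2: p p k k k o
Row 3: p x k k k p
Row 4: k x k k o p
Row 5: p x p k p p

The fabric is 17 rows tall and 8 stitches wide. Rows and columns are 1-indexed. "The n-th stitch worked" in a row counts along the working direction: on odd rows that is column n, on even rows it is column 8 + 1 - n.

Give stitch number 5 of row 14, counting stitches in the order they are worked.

For row 14: chart row = ((14-1) mod 5) + 1 = 4; this is a WS (even) row.
Chart row 4 tiled across columns 1-8: k x k k o p k x
WS: work from column 8 back to column 1 (reverse the tiled row), swapping k<->p (o and x unchanged).
Row 14 as worked: x p k o p p x p
Counting 5 along the worked row gives p.

Stitch:
p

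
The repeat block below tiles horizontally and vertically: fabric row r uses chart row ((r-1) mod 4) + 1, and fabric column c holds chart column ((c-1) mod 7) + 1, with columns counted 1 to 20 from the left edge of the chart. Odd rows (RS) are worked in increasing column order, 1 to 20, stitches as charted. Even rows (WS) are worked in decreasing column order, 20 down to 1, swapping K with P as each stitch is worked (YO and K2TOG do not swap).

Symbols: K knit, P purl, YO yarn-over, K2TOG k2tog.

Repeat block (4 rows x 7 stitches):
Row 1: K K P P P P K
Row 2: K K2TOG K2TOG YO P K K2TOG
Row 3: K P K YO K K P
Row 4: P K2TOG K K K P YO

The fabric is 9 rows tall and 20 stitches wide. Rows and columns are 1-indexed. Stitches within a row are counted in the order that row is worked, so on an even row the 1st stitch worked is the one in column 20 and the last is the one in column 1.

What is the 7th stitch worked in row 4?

Row 4: (4-1) mod 4 = 3, so use chart row 4. Even row -> WS.
Chart row 4 tiled across columns 1-20: P K2TOG K K K P YO P K2TOG K K K P YO P K2TOG K K K P
WS: work from column 20 back to column 1 (reverse the tiled row), swapping K<->P (YO and K2TOG unchanged).
Row 4 as worked: K P P P K2TOG K YO K P P P K2TOG K YO K P P P K2TOG K
The 7th stitch worked is YO.

== STITCH ==
YO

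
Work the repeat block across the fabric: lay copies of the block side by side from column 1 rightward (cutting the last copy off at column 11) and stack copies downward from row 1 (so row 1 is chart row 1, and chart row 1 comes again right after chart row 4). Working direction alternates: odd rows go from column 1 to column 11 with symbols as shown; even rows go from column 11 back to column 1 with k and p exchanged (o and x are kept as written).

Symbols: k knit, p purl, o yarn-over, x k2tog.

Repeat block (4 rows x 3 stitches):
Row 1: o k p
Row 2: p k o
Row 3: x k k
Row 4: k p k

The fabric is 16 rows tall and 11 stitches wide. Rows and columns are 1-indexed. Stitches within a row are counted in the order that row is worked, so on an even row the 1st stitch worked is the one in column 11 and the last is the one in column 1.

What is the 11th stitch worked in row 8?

Row 8: (8-1) mod 4 = 3, so use chart row 4. Even row -> WS.
Chart row 4 tiled across columns 1-11: k p k k p k k p k k p
Wrong side: read the tiled row from column 11 down to 1 and exchange k with p (leave o, x).
Row 8 as worked: k p p k p p k p p k p
Counting 11 along the worked row gives p.

== STITCH ==
p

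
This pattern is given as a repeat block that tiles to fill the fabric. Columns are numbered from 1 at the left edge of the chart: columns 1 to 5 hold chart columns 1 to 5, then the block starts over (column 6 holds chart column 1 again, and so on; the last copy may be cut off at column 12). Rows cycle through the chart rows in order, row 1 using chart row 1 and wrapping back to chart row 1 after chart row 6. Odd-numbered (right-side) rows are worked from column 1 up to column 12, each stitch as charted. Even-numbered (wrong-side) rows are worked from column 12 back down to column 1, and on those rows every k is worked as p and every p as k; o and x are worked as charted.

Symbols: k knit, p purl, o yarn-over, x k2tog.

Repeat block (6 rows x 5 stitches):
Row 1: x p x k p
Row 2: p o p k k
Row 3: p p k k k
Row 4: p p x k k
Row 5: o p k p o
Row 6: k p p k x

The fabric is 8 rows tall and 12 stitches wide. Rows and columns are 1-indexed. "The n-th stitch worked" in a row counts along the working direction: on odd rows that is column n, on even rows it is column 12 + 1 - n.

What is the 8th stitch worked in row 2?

Stitch:
p

Derivation:
For row 2: chart row = ((2-1) mod 6) + 1 = 2; this is a WS (even) row.
Chart row 2 tiled across columns 1-12: p o p k k p o p k k p o
Wrong side: read the tiled row from column 12 down to 1 and exchange k with p (leave o, x).
Row 2 as worked: o k p p k o k p p k o k
The 8th stitch worked is p.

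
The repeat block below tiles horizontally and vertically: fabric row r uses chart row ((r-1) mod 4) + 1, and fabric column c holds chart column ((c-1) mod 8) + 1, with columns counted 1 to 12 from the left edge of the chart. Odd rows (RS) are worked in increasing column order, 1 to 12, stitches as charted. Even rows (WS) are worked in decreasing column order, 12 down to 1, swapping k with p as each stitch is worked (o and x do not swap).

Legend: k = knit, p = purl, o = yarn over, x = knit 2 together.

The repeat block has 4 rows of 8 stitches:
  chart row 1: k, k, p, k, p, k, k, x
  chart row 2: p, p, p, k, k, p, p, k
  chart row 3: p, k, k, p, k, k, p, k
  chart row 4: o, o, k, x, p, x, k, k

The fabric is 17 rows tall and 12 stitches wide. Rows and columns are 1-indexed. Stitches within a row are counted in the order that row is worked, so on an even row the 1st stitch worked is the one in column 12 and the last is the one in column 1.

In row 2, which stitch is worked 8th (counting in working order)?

Stitch:
p

Derivation:
For row 2: chart row = ((2-1) mod 4) + 1 = 2; this is a WS (even) row.
Chart row 2 tiled across columns 1-12: p p p k k p p k p p p k
Wrong side: read the tiled row from column 12 down to 1 and exchange k with p (leave o, x).
Row 2 as worked: p k k k p k k p p k k k
The 8th stitch worked is p.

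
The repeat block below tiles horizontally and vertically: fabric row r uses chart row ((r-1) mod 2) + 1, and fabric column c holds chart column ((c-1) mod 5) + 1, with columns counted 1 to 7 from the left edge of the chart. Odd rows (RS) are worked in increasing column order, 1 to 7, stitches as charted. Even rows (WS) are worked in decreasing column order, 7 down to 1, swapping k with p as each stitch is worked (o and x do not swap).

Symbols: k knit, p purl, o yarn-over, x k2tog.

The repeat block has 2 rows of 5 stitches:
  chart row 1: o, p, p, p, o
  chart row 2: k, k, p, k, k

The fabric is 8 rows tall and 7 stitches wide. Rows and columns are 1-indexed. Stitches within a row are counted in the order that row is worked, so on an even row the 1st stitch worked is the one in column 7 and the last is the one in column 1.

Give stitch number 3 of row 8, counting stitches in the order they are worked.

Row 8 uses chart row ((8-1) mod 2)+1 = 2. Row 8 is even, so WS.
Chart row 2 tiled across columns 1-7: k k p k k k k
WS: work from column 7 back to column 1 (reverse the tiled row), swapping k<->p (o and x unchanged).
Row 8 as worked: p p p p k p p
Counting 3 along the worked row gives p.

Stitch:
p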